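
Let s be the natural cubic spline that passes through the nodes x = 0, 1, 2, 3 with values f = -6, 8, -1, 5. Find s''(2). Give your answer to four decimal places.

Write M_i for s''(x_i). With h_i = 1, 1, 1 and divided differences Δ_i = 14, -9, 6, the continuity of s' gives the tridiagonal system
  1·M_0 + 4·M_1 + 1·M_2 = 6(Δ_1 - Δ_0) = -138
  1·M_1 + 4·M_2 + 1·M_3 = 6(Δ_2 - Δ_1) = 90
Natural end conditions: M_0 = M_3 = 0.
Forward elimination and back-substitution give M_0 = 0, M_1 = -214/5, M_2 = 166/5, M_3 = 0.

33.2000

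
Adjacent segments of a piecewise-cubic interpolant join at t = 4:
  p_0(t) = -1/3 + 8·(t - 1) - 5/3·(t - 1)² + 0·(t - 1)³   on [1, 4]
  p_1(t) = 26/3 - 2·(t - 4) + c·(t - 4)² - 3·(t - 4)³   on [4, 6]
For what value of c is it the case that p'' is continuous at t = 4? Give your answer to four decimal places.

p_0''(t) = -10/3 + 0·(t - 1), so p_0''(4) = -10/3. On the right, p_1''(4) = 2c, so c = -5/3.

-1.6667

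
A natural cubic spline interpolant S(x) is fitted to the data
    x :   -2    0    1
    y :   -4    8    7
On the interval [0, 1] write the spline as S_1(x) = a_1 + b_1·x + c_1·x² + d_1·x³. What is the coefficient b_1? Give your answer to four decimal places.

Put σ_i = S'' at the i-th knot. Here h = (2, 1) and Δ = (6, -1), so the interior equations h_(i-1)·σ_(i-1) + 2(h_(i-1)+h_i)·σ_i + h_i·σ_(i+1) = 6(Δ_i − Δ_(i-1)) read
  2·σ_0 + 6·σ_1 + 1·σ_2 = 6(Δ_1 - Δ_0) = -42
Natural end conditions: σ_0 = σ_2 = 0.
Hence σ_0 = 0, σ_1 = -7, σ_2 = 0.
On [0, 1], with S_1(x) = a_1 + b_1·x + c_1·x² + d_1·x³: c_1 = σ_1/2 = -7/2, d_1 = (σ_2 - σ_1)/(6h_1) = 7/6, b_1 = Δ_1 - h_1(2σ_1 + σ_2)/6 = 4/3.

1.3333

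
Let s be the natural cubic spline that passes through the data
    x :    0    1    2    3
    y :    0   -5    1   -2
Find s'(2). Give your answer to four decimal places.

3.2667

Write σ_i for s''(x_i). With h_i = 1, 1, 1 and divided differences Δ_i = -5, 6, -3, the continuity of s' gives the tridiagonal system
  1·σ_0 + 4·σ_1 + 1·σ_2 = 6(Δ_1 - Δ_0) = 66
  1·σ_1 + 4·σ_2 + 1·σ_3 = 6(Δ_2 - Δ_1) = -54
Natural end conditions: σ_0 = σ_3 = 0.
Forward elimination and back-substitution give σ_0 = 0, σ_1 = 106/5, σ_2 = -94/5, σ_3 = 0.
On [2, 3], s'(x) = b_2 + 2c_2·(x - 2) + 3d_2·(x - 2)² with b_2 = Δ_2 - h_2(2σ_2 + σ_3)/6 = 49/15, c_2 = σ_2/2 = -47/5, d_2 = (σ_3 - σ_2)/(6h_2) = 47/15. So s'(2) = 49/15.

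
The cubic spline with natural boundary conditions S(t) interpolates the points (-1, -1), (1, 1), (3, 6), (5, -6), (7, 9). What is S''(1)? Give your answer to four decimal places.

Put M_i = S'' at the i-th knot. Here h = (2, 2, 2, 2) and Δ = (1, 5/2, -6, 15/2), so the interior equations h_(i-1)·M_(i-1) + 2(h_(i-1)+h_i)·M_i + h_i·M_(i+1) = 6(Δ_i − Δ_(i-1)) read
  2·M_0 + 8·M_1 + 2·M_2 = 6(Δ_1 - Δ_0) = 9
  2·M_1 + 8·M_2 + 2·M_3 = 6(Δ_2 - Δ_1) = -51
  2·M_2 + 8·M_3 + 2·M_4 = 6(Δ_3 - Δ_2) = 81
Natural end conditions: M_0 = M_4 = 0.
Solving the tridiagonal system: M_0 = 0, M_1 = 15/4, M_2 = -21/2, M_3 = 51/4, M_4 = 0.

3.7500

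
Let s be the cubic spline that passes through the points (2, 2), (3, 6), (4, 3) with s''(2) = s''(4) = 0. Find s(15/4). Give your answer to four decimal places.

4.1602

With m_i denoting the second derivative at x_i, h_i = 1, 1, and Δ_i = (y_(i+1) − y_i)/h_i = 4, -3:
  1·m_0 + 4·m_1 + 1·m_2 = 6(Δ_1 - Δ_0) = -42
Natural end conditions: m_0 = m_2 = 0.
Solving: m_0 = 0, m_1 = -21/2, m_2 = 0.
On [3, 4], s(x) = 6 + 1/2·(x - 3) - 21/4·(x - 3)² + 7/4·(x - 3)³.
With (x - 3) = 3/4: s(15/4) = 1065/256.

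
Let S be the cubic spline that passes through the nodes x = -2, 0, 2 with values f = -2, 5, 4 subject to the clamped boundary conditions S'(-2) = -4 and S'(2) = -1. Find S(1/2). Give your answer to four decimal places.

5.9219

Write m_i for S''(x_i). With h_i = 2, 2 and divided differences Δ_i = 7/2, -1/2, the continuity of S' gives the tridiagonal system
  2·m_0 + 8·m_1 + 2·m_2 = 6(Δ_1 - Δ_0) = -24
Clamped end conditions give two more equations: 2h_0·m_0 + h_0·m_1 = 6(Δ_0 - S'(-2)) = 45 and h_1·m_1 + 2h_1·m_2 = 6(S'(2) - Δ_1) = -3.
Hence m_0 = 15, m_1 = -15/2, m_2 = 3.
On [0, 2], S(x) = 5 + 7/2·x - 15/4·x² + 7/8·x³.
With x = 1/2: S(1/2) = 379/64.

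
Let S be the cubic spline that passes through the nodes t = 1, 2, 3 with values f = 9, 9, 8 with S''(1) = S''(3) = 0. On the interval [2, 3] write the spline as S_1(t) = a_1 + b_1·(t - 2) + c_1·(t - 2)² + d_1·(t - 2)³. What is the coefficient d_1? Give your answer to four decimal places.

Write M_i for S''(x_i). With h_i = 1, 1 and divided differences Δ_i = 0, -1, the continuity of S' gives the tridiagonal system
  1·M_0 + 4·M_1 + 1·M_2 = 6(Δ_1 - Δ_0) = -6
Natural end conditions: M_0 = M_2 = 0.
Solving the tridiagonal system: M_0 = 0, M_1 = -3/2, M_2 = 0.
On [2, 3], with S_1(t) = a_1 + b_1·(t - 2) + c_1·(t - 2)² + d_1·(t - 2)³: c_1 = M_1/2 = -3/4, d_1 = (M_2 - M_1)/(6h_1) = 1/4, b_1 = Δ_1 - h_1(2M_1 + M_2)/6 = -1/2.

0.2500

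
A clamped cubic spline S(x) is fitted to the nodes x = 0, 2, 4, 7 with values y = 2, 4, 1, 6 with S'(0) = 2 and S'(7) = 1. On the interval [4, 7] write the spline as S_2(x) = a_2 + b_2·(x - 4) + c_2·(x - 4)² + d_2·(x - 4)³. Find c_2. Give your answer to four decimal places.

Let σ_i = S''(x_i). Step sizes h_i = 2, 2, 3; slopes of the chords Δ_i = (y_(i+1) - y_i)/h_i = 1, -3/2, 5/3.
  2·σ_0 + 8·σ_1 + 2·σ_2 = 6(Δ_1 - Δ_0) = -15
  2·σ_1 + 10·σ_2 + 3·σ_3 = 6(Δ_2 - Δ_1) = 19
Clamped end conditions give two more equations: 2h_0·σ_0 + h_0·σ_1 = 6(Δ_0 - S'(0)) = -6 and h_2·σ_2 + 2h_2·σ_3 = 6(S'(7) - Δ_2) = -4.
Solving: σ_0 = -15/74, σ_1 = -96/37, σ_2 = 114/37, σ_3 = -245/111.
On [4, 7], with S_2(x) = a_2 + b_2·(x - 4) + c_2·(x - 4)² + d_2·(x - 4)³: c_2 = σ_2/2 = 57/37, d_2 = (σ_3 - σ_2)/(6h_2) = -587/1998, b_2 = Δ_2 - h_2(2σ_2 + σ_3)/6 = -23/74.

1.5405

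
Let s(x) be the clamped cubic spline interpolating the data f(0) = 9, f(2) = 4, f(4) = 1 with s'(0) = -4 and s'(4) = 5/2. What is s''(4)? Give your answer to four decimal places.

Write m_i for s''(x_i). With h_i = 2, 2 and divided differences Δ_i = -5/2, -3/2, the continuity of s' gives the tridiagonal system
  2·m_0 + 8·m_1 + 2·m_2 = 6(Δ_1 - Δ_0) = 6
Clamped end conditions give two more equations: 2h_0·m_0 + h_0·m_1 = 6(Δ_0 - s'(0)) = 9 and h_1·m_1 + 2h_1·m_2 = 6(s'(4) - Δ_1) = 24.
Solving: m_0 = 25/8, m_1 = -7/4, m_2 = 55/8.

6.8750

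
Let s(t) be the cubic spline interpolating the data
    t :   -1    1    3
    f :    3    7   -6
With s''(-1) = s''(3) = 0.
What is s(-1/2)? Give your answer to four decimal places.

Write m_i for s''(x_i). With h_i = 2, 2 and divided differences Δ_i = 2, -13/2, the continuity of s' gives the tridiagonal system
  2·m_0 + 8·m_1 + 2·m_2 = 6(Δ_1 - Δ_0) = -51
Natural end conditions: m_0 = m_2 = 0.
Solving the tridiagonal system: m_0 = 0, m_1 = -51/8, m_2 = 0.
On [-1, 1], s(t) = 3 + 33/8·(t + 1) + 0·(t + 1)² - 17/32·(t + 1)³.
With (t + 1) = 1/2: s(-1/2) = 1279/256.

4.9961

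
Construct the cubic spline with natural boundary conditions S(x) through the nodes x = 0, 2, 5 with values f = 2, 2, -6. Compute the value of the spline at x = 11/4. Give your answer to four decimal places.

Write M_i for S''(x_i). With h_i = 2, 3 and divided differences Δ_i = 0, -8/3, the continuity of S' gives the tridiagonal system
  2·M_0 + 10·M_1 + 3·M_2 = 6(Δ_1 - Δ_0) = -16
Natural end conditions: M_0 = M_2 = 0.
Solving the tridiagonal system: M_0 = 0, M_1 = -8/5, M_2 = 0.
On [2, 5], S(x) = 2 - 16/15·(x - 2) - 4/5·(x - 2)² + 4/45·(x - 2)³.
With (x - 2) = 3/4: S(11/4) = 63/80.

0.7875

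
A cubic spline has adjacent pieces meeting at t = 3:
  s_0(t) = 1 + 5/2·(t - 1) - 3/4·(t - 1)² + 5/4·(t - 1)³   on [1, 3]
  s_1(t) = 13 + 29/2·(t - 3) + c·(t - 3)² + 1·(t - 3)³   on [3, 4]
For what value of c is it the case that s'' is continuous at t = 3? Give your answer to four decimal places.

6.7500

s_0''(t) = -3/2 + 15/2·(t - 1), so s_0''(3) = 27/2. On the right, s_1''(3) = 2c, so c = 27/4.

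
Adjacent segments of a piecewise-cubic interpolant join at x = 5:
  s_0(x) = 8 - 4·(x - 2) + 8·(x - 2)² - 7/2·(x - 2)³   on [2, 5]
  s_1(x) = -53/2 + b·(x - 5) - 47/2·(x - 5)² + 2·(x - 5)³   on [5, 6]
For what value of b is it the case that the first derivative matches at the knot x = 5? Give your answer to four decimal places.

-50.5000

s_0'(x) = -4 + 16·(x - 2) - 21/2·(x - 2)², so s_0'(5) = -101/2. On the right, s_1'(5) = b, so b = -101/2.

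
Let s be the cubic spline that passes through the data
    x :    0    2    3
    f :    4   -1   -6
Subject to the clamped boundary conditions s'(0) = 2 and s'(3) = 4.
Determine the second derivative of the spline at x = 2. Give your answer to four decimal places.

-6.3333

Put m_i = s'' at the i-th knot. Here h = (2, 1) and Δ = (-5/2, -5), so the interior equations h_(i-1)·m_(i-1) + 2(h_(i-1)+h_i)·m_i + h_i·m_(i+1) = 6(Δ_i − Δ_(i-1)) read
  2·m_0 + 6·m_1 + 1·m_2 = 6(Δ_1 - Δ_0) = -15
Clamped end conditions give two more equations: 2h_0·m_0 + h_0·m_1 = 6(Δ_0 - s'(0)) = -27 and h_1·m_1 + 2h_1·m_2 = 6(s'(3) - Δ_1) = 54.
Forward elimination and back-substitution give m_0 = -43/12, m_1 = -19/3, m_2 = 181/6.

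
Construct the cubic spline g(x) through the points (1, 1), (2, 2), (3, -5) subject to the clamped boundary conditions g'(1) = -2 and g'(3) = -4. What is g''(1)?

20

Put m_i = g'' at the i-th knot. Here h = (1, 1) and Δ = (1, -7), so the interior equations h_(i-1)·m_(i-1) + 2(h_(i-1)+h_i)·m_i + h_i·m_(i+1) = 6(Δ_i − Δ_(i-1)) read
  1·m_0 + 4·m_1 + 1·m_2 = 6(Δ_1 - Δ_0) = -48
Clamped end conditions give two more equations: 2h_0·m_0 + h_0·m_1 = 6(Δ_0 - g'(1)) = 18 and h_1·m_1 + 2h_1·m_2 = 6(g'(3) - Δ_1) = 18.
Solving the tridiagonal system: m_0 = 20, m_1 = -22, m_2 = 20.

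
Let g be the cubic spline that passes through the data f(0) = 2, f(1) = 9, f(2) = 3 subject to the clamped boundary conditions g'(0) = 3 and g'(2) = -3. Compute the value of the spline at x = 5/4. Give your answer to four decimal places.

Put M_i = g'' at the i-th knot. Here h = (1, 1) and Δ = (7, -6), so the interior equations h_(i-1)·M_(i-1) + 2(h_(i-1)+h_i)·M_i + h_i·M_(i+1) = 6(Δ_i − Δ_(i-1)) read
  1·M_0 + 4·M_1 + 1·M_2 = 6(Δ_1 - Δ_0) = -78
Clamped end conditions give two more equations: 2h_0·M_0 + h_0·M_1 = 6(Δ_0 - g'(0)) = 24 and h_1·M_1 + 2h_1·M_2 = 6(g'(2) - Δ_1) = 18.
Hence M_0 = 57/2, M_1 = -33, M_2 = 51/2.
On [1, 2], g(x) = 9 + 3/4·(x - 1) - 33/2·(x - 1)² + 39/4·(x - 1)³.
With (x - 1) = 1/4: g(5/4) = 2127/256.

8.3086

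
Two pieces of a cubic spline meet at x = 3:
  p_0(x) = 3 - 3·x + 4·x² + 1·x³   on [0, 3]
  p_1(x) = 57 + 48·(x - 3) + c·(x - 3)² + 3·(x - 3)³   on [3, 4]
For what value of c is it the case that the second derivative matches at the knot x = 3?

p_0''(x) = 8 + 6·x, so p_0''(3) = 26. On the right, p_1''(3) = 2c, so c = 13.

13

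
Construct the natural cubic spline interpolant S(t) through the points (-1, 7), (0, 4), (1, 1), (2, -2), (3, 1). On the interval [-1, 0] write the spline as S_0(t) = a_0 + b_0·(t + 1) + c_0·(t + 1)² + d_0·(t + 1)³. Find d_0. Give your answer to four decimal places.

With m_i denoting the second derivative at x_i, h_i = 1, 1, 1, 1, and Δ_i = (y_(i+1) − y_i)/h_i = -3, -3, -3, 3:
  1·m_0 + 4·m_1 + 1·m_2 = 6(Δ_1 - Δ_0) = 0
  1·m_1 + 4·m_2 + 1·m_3 = 6(Δ_2 - Δ_1) = 0
  1·m_2 + 4·m_3 + 1·m_4 = 6(Δ_3 - Δ_2) = 36
Natural end conditions: m_0 = m_4 = 0.
Hence m_0 = 0, m_1 = 9/14, m_2 = -18/7, m_3 = 135/14, m_4 = 0.
On [-1, 0], with S_0(t) = a_0 + b_0·(t + 1) + c_0·(t + 1)² + d_0·(t + 1)³: c_0 = m_0/2 = 0, d_0 = (m_1 - m_0)/(6h_0) = 3/28, b_0 = Δ_0 - h_0(2m_0 + m_1)/6 = -87/28.

0.1071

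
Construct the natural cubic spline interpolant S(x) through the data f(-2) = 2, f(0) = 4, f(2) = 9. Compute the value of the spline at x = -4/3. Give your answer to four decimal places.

2.4444

Put M_i = S'' at the i-th knot. Here h = (2, 2) and Δ = (1, 5/2), so the interior equations h_(i-1)·M_(i-1) + 2(h_(i-1)+h_i)·M_i + h_i·M_(i+1) = 6(Δ_i − Δ_(i-1)) read
  2·M_0 + 8·M_1 + 2·M_2 = 6(Δ_1 - Δ_0) = 9
Natural end conditions: M_0 = M_2 = 0.
Solving: M_0 = 0, M_1 = 9/8, M_2 = 0.
On [-2, 0], S(x) = 2 + 5/8·(x + 2) + 0·(x + 2)² + 3/32·(x + 2)³.
With (x + 2) = 2/3: S(-4/3) = 22/9.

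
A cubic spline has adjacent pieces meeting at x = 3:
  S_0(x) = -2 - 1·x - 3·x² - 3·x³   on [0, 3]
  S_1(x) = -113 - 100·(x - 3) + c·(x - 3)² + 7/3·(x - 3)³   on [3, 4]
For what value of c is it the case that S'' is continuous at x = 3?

-30

S_0''(x) = -6 - 18·x, so S_0''(3) = -60. On the right, S_1''(3) = 2c, so c = -30.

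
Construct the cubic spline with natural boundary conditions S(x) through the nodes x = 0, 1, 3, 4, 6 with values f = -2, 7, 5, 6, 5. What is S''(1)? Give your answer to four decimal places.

Put m_i = S'' at the i-th knot. Here h = (1, 2, 1, 2) and Δ = (9, -1, 1, -1/2), so the interior equations h_(i-1)·m_(i-1) + 2(h_(i-1)+h_i)·m_i + h_i·m_(i+1) = 6(Δ_i − Δ_(i-1)) read
  1·m_0 + 6·m_1 + 2·m_2 = 6(Δ_1 - Δ_0) = -60
  2·m_1 + 6·m_2 + 1·m_3 = 6(Δ_2 - Δ_1) = 12
  1·m_2 + 6·m_3 + 2·m_4 = 6(Δ_3 - Δ_2) = -9
Natural end conditions: m_0 = m_4 = 0.
Solving: m_0 = 0, m_1 = -377/31, m_2 = 201/31, m_3 = -80/31, m_4 = 0.

-12.1613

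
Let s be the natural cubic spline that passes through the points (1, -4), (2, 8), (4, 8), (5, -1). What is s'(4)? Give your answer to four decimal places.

-7.1250

Write M_i for s''(x_i). With h_i = 1, 2, 1 and divided differences Δ_i = 12, 0, -9, the continuity of s' gives the tridiagonal system
  1·M_0 + 6·M_1 + 2·M_2 = 6(Δ_1 - Δ_0) = -72
  2·M_1 + 6·M_2 + 1·M_3 = 6(Δ_2 - Δ_1) = -54
Natural end conditions: M_0 = M_3 = 0.
Solving the tridiagonal system: M_0 = 0, M_1 = -81/8, M_2 = -45/8, M_3 = 0.
On [4, 5], s'(t) = b_2 + 2c_2·(t - 4) + 3d_2·(t - 4)² with b_2 = Δ_2 - h_2(2M_2 + M_3)/6 = -57/8, c_2 = M_2/2 = -45/16, d_2 = (M_3 - M_2)/(6h_2) = 15/16. So s'(4) = -57/8.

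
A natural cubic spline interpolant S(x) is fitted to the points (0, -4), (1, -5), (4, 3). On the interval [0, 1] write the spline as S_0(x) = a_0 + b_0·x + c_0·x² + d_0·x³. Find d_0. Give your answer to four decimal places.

Put m_i = S'' at the i-th knot. Here h = (1, 3) and Δ = (-1, 8/3), so the interior equations h_(i-1)·m_(i-1) + 2(h_(i-1)+h_i)·m_i + h_i·m_(i+1) = 6(Δ_i − Δ_(i-1)) read
  1·m_0 + 8·m_1 + 3·m_2 = 6(Δ_1 - Δ_0) = 22
Natural end conditions: m_0 = m_2 = 0.
Forward elimination and back-substitution give m_0 = 0, m_1 = 11/4, m_2 = 0.
On [0, 1], with S_0(x) = a_0 + b_0·x + c_0·x² + d_0·x³: c_0 = m_0/2 = 0, d_0 = (m_1 - m_0)/(6h_0) = 11/24, b_0 = Δ_0 - h_0(2m_0 + m_1)/6 = -35/24.

0.4583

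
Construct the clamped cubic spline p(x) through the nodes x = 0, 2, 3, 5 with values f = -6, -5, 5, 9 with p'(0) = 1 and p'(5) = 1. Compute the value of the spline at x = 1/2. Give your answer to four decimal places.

-6.2451

Put M_i = p'' at the i-th knot. Here h = (2, 1, 2) and Δ = (1/2, 10, 2), so the interior equations h_(i-1)·M_(i-1) + 2(h_(i-1)+h_i)·M_i + h_i·M_(i+1) = 6(Δ_i − Δ_(i-1)) read
  2·M_0 + 6·M_1 + 1·M_2 = 6(Δ_1 - Δ_0) = 57
  1·M_1 + 6·M_2 + 2·M_3 = 6(Δ_2 - Δ_1) = -48
Clamped end conditions give two more equations: 2h_0·M_0 + h_0·M_1 = 6(Δ_0 - p'(0)) = -3 and h_2·M_2 + 2h_2·M_3 = 6(p'(5) - Δ_2) = -6.
Forward elimination and back-substitution give M_0 = -249/32, M_1 = 225/16, M_2 = -189/16, M_3 = 141/32.
On [0, 2], p(x) = -6 + 1·x - 249/64·x² + 233/128·x³.
With x = 1/2: p(1/2) = -6395/1024.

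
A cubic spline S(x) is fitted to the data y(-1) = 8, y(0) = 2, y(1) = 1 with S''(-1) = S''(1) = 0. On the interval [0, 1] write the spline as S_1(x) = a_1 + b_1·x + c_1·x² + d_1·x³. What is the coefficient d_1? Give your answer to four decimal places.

With M_i denoting the second derivative at x_i, h_i = 1, 1, and Δ_i = (y_(i+1) − y_i)/h_i = -6, -1:
  1·M_0 + 4·M_1 + 1·M_2 = 6(Δ_1 - Δ_0) = 30
Natural end conditions: M_0 = M_2 = 0.
Hence M_0 = 0, M_1 = 15/2, M_2 = 0.
On [0, 1], with S_1(x) = a_1 + b_1·x + c_1·x² + d_1·x³: c_1 = M_1/2 = 15/4, d_1 = (M_2 - M_1)/(6h_1) = -5/4, b_1 = Δ_1 - h_1(2M_1 + M_2)/6 = -7/2.

-1.2500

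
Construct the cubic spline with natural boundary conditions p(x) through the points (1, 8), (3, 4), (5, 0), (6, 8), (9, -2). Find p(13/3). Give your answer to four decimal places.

With m_i denoting the second derivative at x_i, h_i = 2, 2, 1, 3, and Δ_i = (y_(i+1) − y_i)/h_i = -2, -2, 8, -10/3:
  2·m_0 + 8·m_1 + 2·m_2 = 6(Δ_1 - Δ_0) = 0
  2·m_1 + 6·m_2 + 1·m_3 = 6(Δ_2 - Δ_1) = 60
  1·m_2 + 8·m_3 + 3·m_4 = 6(Δ_3 - Δ_2) = -68
Natural end conditions: m_0 = m_4 = 0.
Forward elimination and back-substitution give m_0 = 0, m_1 = -137/43, m_2 = 548/43, m_3 = -434/43, m_4 = 0.
On [3, 5], p(x) = 4 - 532/129·(x - 3) - 137/86·(x - 3)² + 685/516·(x - 3)³.
With (x - 3) = 4/3: p(13/3) = -4124/3483.

-1.1840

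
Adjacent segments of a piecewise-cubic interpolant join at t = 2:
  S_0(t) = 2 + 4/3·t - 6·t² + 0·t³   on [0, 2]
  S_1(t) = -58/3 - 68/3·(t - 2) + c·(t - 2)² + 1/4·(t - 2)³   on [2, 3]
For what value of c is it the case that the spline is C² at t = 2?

S_0''(t) = -12 + 0·t, so S_0''(2) = -12. On the right, S_1''(2) = 2c, so c = -6.

-6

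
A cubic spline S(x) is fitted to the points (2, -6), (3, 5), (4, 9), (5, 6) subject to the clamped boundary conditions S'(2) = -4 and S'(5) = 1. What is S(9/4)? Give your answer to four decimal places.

-5.4500

With m_i denoting the second derivative at x_i, h_i = 1, 1, 1, and Δ_i = (y_(i+1) − y_i)/h_i = 11, 4, -3:
  1·m_0 + 4·m_1 + 1·m_2 = 6(Δ_1 - Δ_0) = -42
  1·m_1 + 4·m_2 + 1·m_3 = 6(Δ_2 - Δ_1) = -42
Clamped end conditions give two more equations: 2h_0·m_0 + h_0·m_1 = 6(Δ_0 - S'(2)) = 90 and h_2·m_2 + 2h_2·m_3 = 6(S'(5) - Δ_2) = 24.
Forward elimination and back-substitution give m_0 = 842/15, m_1 = -334/15, m_2 = -136/15, m_3 = 248/15.
On [2, 3], S(x) = -6 - 4·(x - 2) + 421/15·(x - 2)² - 196/15·(x - 2)³.
With (x - 2) = 1/4: S(9/4) = -109/20.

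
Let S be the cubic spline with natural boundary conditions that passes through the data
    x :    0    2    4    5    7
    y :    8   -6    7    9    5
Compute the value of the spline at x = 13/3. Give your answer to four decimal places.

Put M_i = S'' at the i-th knot. Here h = (2, 2, 1, 2) and Δ = (-7, 13/2, 2, -2), so the interior equations h_(i-1)·M_(i-1) + 2(h_(i-1)+h_i)·M_i + h_i·M_(i+1) = 6(Δ_i − Δ_(i-1)) read
  2·M_0 + 8·M_1 + 2·M_2 = 6(Δ_1 - Δ_0) = 81
  2·M_1 + 6·M_2 + 1·M_3 = 6(Δ_2 - Δ_1) = -27
  1·M_2 + 6·M_3 + 2·M_4 = 6(Δ_3 - Δ_2) = -24
Natural end conditions: M_0 = M_4 = 0.
Hence M_0 = 0, M_1 = 3111/256, M_2 = -519/64, M_3 = -339/128, M_4 = 0.
On [4, 5], S(x) = 7 + 1317/256·(x - 4) - 519/128·(x - 4)² + 233/256·(x - 4)³.
With (x - 4) = 1/3: S(13/3) = 14339/1728.

8.2980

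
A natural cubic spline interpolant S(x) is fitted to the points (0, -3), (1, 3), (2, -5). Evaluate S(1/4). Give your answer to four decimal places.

-0.6797

Put σ_i = S'' at the i-th knot. Here h = (1, 1) and Δ = (6, -8), so the interior equations h_(i-1)·σ_(i-1) + 2(h_(i-1)+h_i)·σ_i + h_i·σ_(i+1) = 6(Δ_i − Δ_(i-1)) read
  1·σ_0 + 4·σ_1 + 1·σ_2 = 6(Δ_1 - Δ_0) = -84
Natural end conditions: σ_0 = σ_2 = 0.
Hence σ_0 = 0, σ_1 = -21, σ_2 = 0.
On [0, 1], S(x) = -3 + 19/2·x + 0·x² - 7/2·x³.
With x = 1/4: S(1/4) = -87/128.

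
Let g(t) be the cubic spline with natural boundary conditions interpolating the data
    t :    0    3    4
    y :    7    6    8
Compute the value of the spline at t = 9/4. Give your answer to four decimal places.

5.3887

Put M_i = g'' at the i-th knot. Here h = (3, 1) and Δ = (-1/3, 2), so the interior equations h_(i-1)·M_(i-1) + 2(h_(i-1)+h_i)·M_i + h_i·M_(i+1) = 6(Δ_i − Δ_(i-1)) read
  3·M_0 + 8·M_1 + 1·M_2 = 6(Δ_1 - Δ_0) = 14
Natural end conditions: M_0 = M_2 = 0.
Hence M_0 = 0, M_1 = 7/4, M_2 = 0.
On [0, 3], g(t) = 7 - 29/24·t + 0·t² + 7/72·t³.
With t = 9/4: g(9/4) = 2759/512.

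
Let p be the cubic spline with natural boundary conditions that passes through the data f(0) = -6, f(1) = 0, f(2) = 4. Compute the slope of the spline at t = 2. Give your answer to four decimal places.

Let σ_i = p''(x_i). Step sizes h_i = 1, 1; slopes of the chords Δ_i = (y_(i+1) - y_i)/h_i = 6, 4.
  1·σ_0 + 4·σ_1 + 1·σ_2 = 6(Δ_1 - Δ_0) = -12
Natural end conditions: σ_0 = σ_2 = 0.
Hence σ_0 = 0, σ_1 = -3, σ_2 = 0.
On [1, 2], p'(t) = b_1 + 2c_1·(t - 1) + 3d_1·(t - 1)² with b_1 = Δ_1 - h_1(2σ_1 + σ_2)/6 = 5, c_1 = σ_1/2 = -3/2, d_1 = (σ_2 - σ_1)/(6h_1) = 1/2. So p'(2) = 7/2.

3.5000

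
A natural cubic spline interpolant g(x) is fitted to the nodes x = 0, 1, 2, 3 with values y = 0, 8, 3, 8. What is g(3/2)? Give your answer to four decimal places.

5.7250

Put σ_i = g'' at the i-th knot. Here h = (1, 1, 1) and Δ = (8, -5, 5), so the interior equations h_(i-1)·σ_(i-1) + 2(h_(i-1)+h_i)·σ_i + h_i·σ_(i+1) = 6(Δ_i − Δ_(i-1)) read
  1·σ_0 + 4·σ_1 + 1·σ_2 = 6(Δ_1 - Δ_0) = -78
  1·σ_1 + 4·σ_2 + 1·σ_3 = 6(Δ_2 - Δ_1) = 60
Natural end conditions: σ_0 = σ_3 = 0.
Hence σ_0 = 0, σ_1 = -124/5, σ_2 = 106/5, σ_3 = 0.
On [1, 2], g(x) = 8 - 4/15·(x - 1) - 62/5·(x - 1)² + 23/3·(x - 1)³.
With (x - 1) = 1/2: g(3/2) = 229/40.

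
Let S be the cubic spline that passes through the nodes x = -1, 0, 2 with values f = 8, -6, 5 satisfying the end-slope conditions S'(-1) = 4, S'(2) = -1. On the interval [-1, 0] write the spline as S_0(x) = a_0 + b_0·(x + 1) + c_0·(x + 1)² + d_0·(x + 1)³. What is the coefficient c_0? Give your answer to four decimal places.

-37.5833

Write σ_i for S''(x_i). With h_i = 1, 2 and divided differences Δ_i = -14, 11/2, the continuity of S' gives the tridiagonal system
  1·σ_0 + 6·σ_1 + 2·σ_2 = 6(Δ_1 - Δ_0) = 117
Clamped end conditions give two more equations: 2h_0·σ_0 + h_0·σ_1 = 6(Δ_0 - S'(-1)) = -108 and h_1·σ_1 + 2h_1·σ_2 = 6(S'(2) - Δ_1) = -39.
Solving the tridiagonal system: σ_0 = -451/6, σ_1 = 127/3, σ_2 = -371/12.
On [-1, 0], with S_0(x) = a_0 + b_0·(x + 1) + c_0·(x + 1)² + d_0·(x + 1)³: c_0 = σ_0/2 = -451/12, d_0 = (σ_1 - σ_0)/(6h_0) = 235/12, b_0 = Δ_0 - h_0(2σ_0 + σ_1)/6 = 4.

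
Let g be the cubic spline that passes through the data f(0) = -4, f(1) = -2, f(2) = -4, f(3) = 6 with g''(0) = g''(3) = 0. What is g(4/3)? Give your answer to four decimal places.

-3.0025

Put σ_i = g'' at the i-th knot. Here h = (1, 1, 1) and Δ = (2, -2, 10), so the interior equations h_(i-1)·σ_(i-1) + 2(h_(i-1)+h_i)·σ_i + h_i·σ_(i+1) = 6(Δ_i − Δ_(i-1)) read
  1·σ_0 + 4·σ_1 + 1·σ_2 = 6(Δ_1 - Δ_0) = -24
  1·σ_1 + 4·σ_2 + 1·σ_3 = 6(Δ_2 - Δ_1) = 72
Natural end conditions: σ_0 = σ_3 = 0.
Solving: σ_0 = 0, σ_1 = -56/5, σ_2 = 104/5, σ_3 = 0.
On [1, 2], g(x) = -2 - 26/15·(x - 1) - 28/5·(x - 1)² + 16/3·(x - 1)³.
With (x - 1) = 1/3: g(4/3) = -1216/405.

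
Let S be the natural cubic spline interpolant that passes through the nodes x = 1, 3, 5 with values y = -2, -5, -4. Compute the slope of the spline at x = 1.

-2

Let M_i = S''(x_i). Step sizes h_i = 2, 2; slopes of the chords Δ_i = (y_(i+1) - y_i)/h_i = -3/2, 1/2.
  2·M_0 + 8·M_1 + 2·M_2 = 6(Δ_1 - Δ_0) = 12
Natural end conditions: M_0 = M_2 = 0.
Forward elimination and back-substitution give M_0 = 0, M_1 = 3/2, M_2 = 0.
On [1, 3], S'(x) = b_0 + 2c_0·(x - 1) + 3d_0·(x - 1)² with b_0 = Δ_0 - h_0(2M_0 + M_1)/6 = -2, c_0 = M_0/2 = 0, d_0 = (M_1 - M_0)/(6h_0) = 1/8. So S'(1) = -2.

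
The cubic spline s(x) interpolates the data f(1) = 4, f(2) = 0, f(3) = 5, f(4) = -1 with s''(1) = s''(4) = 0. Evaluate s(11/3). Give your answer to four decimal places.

2.0469

Let M_i = s''(x_i). Step sizes h_i = 1, 1, 1; slopes of the chords Δ_i = (y_(i+1) - y_i)/h_i = -4, 5, -6.
  1·M_0 + 4·M_1 + 1·M_2 = 6(Δ_1 - Δ_0) = 54
  1·M_1 + 4·M_2 + 1·M_3 = 6(Δ_2 - Δ_1) = -66
Natural end conditions: M_0 = M_3 = 0.
Solving: M_0 = 0, M_1 = 94/5, M_2 = -106/5, M_3 = 0.
On [3, 4], s(x) = 5 + 16/15·(x - 3) - 53/5·(x - 3)² + 53/15·(x - 3)³.
With (x - 3) = 2/3: s(11/3) = 829/405.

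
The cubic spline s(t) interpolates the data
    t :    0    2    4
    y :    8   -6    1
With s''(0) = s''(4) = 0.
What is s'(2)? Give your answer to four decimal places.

Write M_i for s''(x_i). With h_i = 2, 2 and divided differences Δ_i = -7, 7/2, the continuity of s' gives the tridiagonal system
  2·M_0 + 8·M_1 + 2·M_2 = 6(Δ_1 - Δ_0) = 63
Natural end conditions: M_0 = M_2 = 0.
Solving the tridiagonal system: M_0 = 0, M_1 = 63/8, M_2 = 0.
On [2, 4], s'(t) = b_1 + 2c_1·(t - 2) + 3d_1·(t - 2)² with b_1 = Δ_1 - h_1(2M_1 + M_2)/6 = -7/4, c_1 = M_1/2 = 63/16, d_1 = (M_2 - M_1)/(6h_1) = -21/32. So s'(2) = -7/4.

-1.7500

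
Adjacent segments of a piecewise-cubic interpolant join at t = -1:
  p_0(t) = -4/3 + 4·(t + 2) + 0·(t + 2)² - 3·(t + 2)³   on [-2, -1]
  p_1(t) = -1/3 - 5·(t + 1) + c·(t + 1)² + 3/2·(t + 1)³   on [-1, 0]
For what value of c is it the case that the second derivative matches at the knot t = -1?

-9

p_0''(t) = 0 - 18·(t + 2), so p_0''(-1) = -18. On the right, p_1''(-1) = 2c, so c = -9.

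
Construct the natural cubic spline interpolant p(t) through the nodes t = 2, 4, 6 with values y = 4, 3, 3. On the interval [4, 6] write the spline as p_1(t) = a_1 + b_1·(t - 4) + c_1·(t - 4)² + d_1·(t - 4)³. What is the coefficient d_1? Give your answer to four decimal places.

-0.0313

With m_i denoting the second derivative at x_i, h_i = 2, 2, and Δ_i = (y_(i+1) − y_i)/h_i = -1/2, 0:
  2·m_0 + 8·m_1 + 2·m_2 = 6(Δ_1 - Δ_0) = 3
Natural end conditions: m_0 = m_2 = 0.
Forward elimination and back-substitution give m_0 = 0, m_1 = 3/8, m_2 = 0.
On [4, 6], with p_1(t) = a_1 + b_1·(t - 4) + c_1·(t - 4)² + d_1·(t - 4)³: c_1 = m_1/2 = 3/16, d_1 = (m_2 - m_1)/(6h_1) = -1/32, b_1 = Δ_1 - h_1(2m_1 + m_2)/6 = -1/4.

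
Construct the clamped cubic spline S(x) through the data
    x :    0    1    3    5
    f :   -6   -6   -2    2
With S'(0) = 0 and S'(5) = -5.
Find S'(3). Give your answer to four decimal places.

Put M_i = S'' at the i-th knot. Here h = (1, 2, 2) and Δ = (0, 2, 2), so the interior equations h_(i-1)·M_(i-1) + 2(h_(i-1)+h_i)·M_i + h_i·M_(i+1) = 6(Δ_i − Δ_(i-1)) read
  1·M_0 + 6·M_1 + 2·M_2 = 6(Δ_1 - Δ_0) = 12
  2·M_1 + 8·M_2 + 2·M_3 = 6(Δ_2 - Δ_1) = 0
Clamped end conditions give two more equations: 2h_0·M_0 + h_0·M_1 = 6(Δ_0 - S'(0)) = 0 and h_2·M_2 + 2h_2·M_3 = 6(S'(5) - Δ_2) = -42.
Forward elimination and back-substitution give M_0 = -14/23, M_1 = 28/23, M_2 = 61/23, M_3 = -272/23.
On [3, 5], S'(x) = b_2 + 2c_2·(x - 3) + 3d_2·(x - 3)² with b_2 = Δ_2 - h_2(2M_2 + M_3)/6 = 96/23, c_2 = M_2/2 = 61/46, d_2 = (M_3 - M_2)/(6h_2) = -111/92. So S'(3) = 96/23.

4.1739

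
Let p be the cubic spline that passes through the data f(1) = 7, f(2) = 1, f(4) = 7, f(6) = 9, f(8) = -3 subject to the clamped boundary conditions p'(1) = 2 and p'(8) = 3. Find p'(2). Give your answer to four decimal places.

-6.1744

Write M_i for p''(x_i). With h_i = 1, 2, 2, 2 and divided differences Δ_i = -6, 3, 1, -6, the continuity of p' gives the tridiagonal system
  1·M_0 + 6·M_1 + 2·M_2 = 6(Δ_1 - Δ_0) = 54
  2·M_1 + 8·M_2 + 2·M_3 = 6(Δ_2 - Δ_1) = -12
  2·M_2 + 8·M_3 + 2·M_4 = 6(Δ_3 - Δ_2) = -42
Clamped end conditions give two more equations: 2h_0·M_0 + h_0·M_1 = 6(Δ_0 - p'(1)) = -48 and h_3·M_3 + 2h_3·M_4 = 6(p'(8) - Δ_3) = 54.
Hence M_0 = -1361/43, M_1 = 658/43, M_2 = -265/86, M_3 = -386/43, M_4 = 1547/86.
On [2, 4], p'(x) = b_1 + 2c_1·(x - 2) + 3d_1·(x - 2)² with b_1 = Δ_1 - h_1(2M_1 + M_2)/6 = -531/86, c_1 = M_1/2 = 329/43, d_1 = (M_2 - M_1)/(6h_1) = -527/344. So p'(2) = -531/86.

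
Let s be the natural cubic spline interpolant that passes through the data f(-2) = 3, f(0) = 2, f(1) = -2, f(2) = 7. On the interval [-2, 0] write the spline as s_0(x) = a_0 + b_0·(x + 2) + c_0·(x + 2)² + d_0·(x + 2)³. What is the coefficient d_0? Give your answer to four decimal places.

Let σ_i = s''(x_i). Step sizes h_i = 2, 1, 1; slopes of the chords Δ_i = (y_(i+1) - y_i)/h_i = -1/2, -4, 9.
  2·σ_0 + 6·σ_1 + 1·σ_2 = 6(Δ_1 - Δ_0) = -21
  1·σ_1 + 4·σ_2 + 1·σ_3 = 6(Δ_2 - Δ_1) = 78
Natural end conditions: σ_0 = σ_3 = 0.
Forward elimination and back-substitution give σ_0 = 0, σ_1 = -162/23, σ_2 = 489/23, σ_3 = 0.
On [-2, 0], with s_0(x) = a_0 + b_0·(x + 2) + c_0·(x + 2)² + d_0·(x + 2)³: c_0 = σ_0/2 = 0, d_0 = (σ_1 - σ_0)/(6h_0) = -27/46, b_0 = Δ_0 - h_0(2σ_0 + σ_1)/6 = 85/46.

-0.5870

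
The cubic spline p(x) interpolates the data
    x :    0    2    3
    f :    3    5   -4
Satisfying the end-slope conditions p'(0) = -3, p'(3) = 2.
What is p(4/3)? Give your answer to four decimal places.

6.6049

Put m_i = p'' at the i-th knot. Here h = (2, 1) and Δ = (1, -9), so the interior equations h_(i-1)·m_(i-1) + 2(h_(i-1)+h_i)·m_i + h_i·m_(i+1) = 6(Δ_i − Δ_(i-1)) read
  2·m_0 + 6·m_1 + 1·m_2 = 6(Δ_1 - Δ_0) = -60
Clamped end conditions give two more equations: 2h_0·m_0 + h_0·m_1 = 6(Δ_0 - p'(0)) = 24 and h_1·m_1 + 2h_1·m_2 = 6(p'(3) - Δ_1) = 66.
Hence m_0 = 53/3, m_1 = -70/3, m_2 = 134/3.
On [0, 2], p(x) = 3 - 3·x + 53/6·x² - 41/12·x³.
With x = 4/3: p(4/3) = 535/81.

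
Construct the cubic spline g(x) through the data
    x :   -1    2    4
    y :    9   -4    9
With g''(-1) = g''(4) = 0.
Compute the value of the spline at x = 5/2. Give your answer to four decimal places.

-2.1719

With M_i denoting the second derivative at x_i, h_i = 3, 2, and Δ_i = (y_(i+1) − y_i)/h_i = -13/3, 13/2:
  3·M_0 + 10·M_1 + 2·M_2 = 6(Δ_1 - Δ_0) = 65
Natural end conditions: M_0 = M_2 = 0.
Hence M_0 = 0, M_1 = 13/2, M_2 = 0.
On [2, 4], g(x) = -4 + 13/6·(x - 2) + 13/4·(x - 2)² - 13/24·(x - 2)³.
With (x - 2) = 1/2: g(5/2) = -139/64.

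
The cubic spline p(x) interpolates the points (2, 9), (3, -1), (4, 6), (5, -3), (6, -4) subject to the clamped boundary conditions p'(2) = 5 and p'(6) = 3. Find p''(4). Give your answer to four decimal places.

-43.2500

Let m_i = p''(x_i). Step sizes h_i = 1, 1, 1, 1; slopes of the chords Δ_i = (y_(i+1) - y_i)/h_i = -10, 7, -9, -1.
  1·m_0 + 4·m_1 + 1·m_2 = 6(Δ_1 - Δ_0) = 102
  1·m_1 + 4·m_2 + 1·m_3 = 6(Δ_2 - Δ_1) = -96
  1·m_2 + 4·m_3 + 1·m_4 = 6(Δ_3 - Δ_2) = 48
Clamped end conditions give two more equations: 2h_0·m_0 + h_0·m_1 = 6(Δ_0 - p'(2)) = -90 and h_3·m_3 + 2h_3·m_4 = 6(p'(6) - Δ_3) = 24.
Solving the tridiagonal system: m_0 = -2021/28, m_1 = 761/14, m_2 = -173/4, m_3 = 317/14, m_4 = 19/28.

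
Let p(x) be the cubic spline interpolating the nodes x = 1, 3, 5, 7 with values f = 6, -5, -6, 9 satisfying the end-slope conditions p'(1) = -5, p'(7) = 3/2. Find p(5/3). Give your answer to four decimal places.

2.3728

Let M_i = p''(x_i). Step sizes h_i = 2, 2, 2; slopes of the chords Δ_i = (y_(i+1) - y_i)/h_i = -11/2, -1/2, 15/2.
  2·M_0 + 8·M_1 + 2·M_2 = 6(Δ_1 - Δ_0) = 30
  2·M_1 + 8·M_2 + 2·M_3 = 6(Δ_2 - Δ_1) = 48
Clamped end conditions give two more equations: 2h_0·M_0 + h_0·M_1 = 6(Δ_0 - p'(1)) = -3 and h_2·M_2 + 2h_2·M_3 = 6(p'(7) - Δ_2) = -36.
Solving the tridiagonal system: M_0 = -26/15, M_1 = 59/30, M_2 = 133/15, M_3 = -403/30.
On [1, 3], p(x) = 6 - 5·(x - 1) - 13/15·(x - 1)² + 37/120·(x - 1)³.
With (x - 1) = 2/3: p(5/3) = 961/405.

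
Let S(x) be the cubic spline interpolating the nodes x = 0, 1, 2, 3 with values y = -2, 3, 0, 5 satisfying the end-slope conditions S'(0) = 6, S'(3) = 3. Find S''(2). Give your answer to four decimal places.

Let m_i = S''(x_i). Step sizes h_i = 1, 1, 1; slopes of the chords Δ_i = (y_(i+1) - y_i)/h_i = 5, -3, 5.
  1·m_0 + 4·m_1 + 1·m_2 = 6(Δ_1 - Δ_0) = -48
  1·m_1 + 4·m_2 + 1·m_3 = 6(Δ_2 - Δ_1) = 48
Clamped end conditions give two more equations: 2h_0·m_0 + h_0·m_1 = 6(Δ_0 - S'(0)) = -6 and h_2·m_2 + 2h_2·m_3 = 6(S'(3) - Δ_2) = -12.
Forward elimination and back-substitution give m_0 = 32/5, m_1 = -94/5, m_2 = 104/5, m_3 = -82/5.

20.8000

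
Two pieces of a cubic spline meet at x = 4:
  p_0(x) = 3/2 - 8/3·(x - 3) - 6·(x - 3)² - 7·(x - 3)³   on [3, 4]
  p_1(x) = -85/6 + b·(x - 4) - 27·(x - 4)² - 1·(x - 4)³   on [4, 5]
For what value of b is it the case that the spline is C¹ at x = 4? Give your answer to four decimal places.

-35.6667

p_0'(x) = -8/3 - 12·(x - 3) - 21·(x - 3)², so p_0'(4) = -107/3. On the right, p_1'(4) = b, so b = -107/3.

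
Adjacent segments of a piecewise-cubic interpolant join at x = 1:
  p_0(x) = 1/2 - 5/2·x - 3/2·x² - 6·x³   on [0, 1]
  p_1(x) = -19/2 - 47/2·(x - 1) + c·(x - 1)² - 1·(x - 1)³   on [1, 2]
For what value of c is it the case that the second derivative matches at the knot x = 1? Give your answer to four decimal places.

p_0''(x) = -3 - 36·x, so p_0''(1) = -39. On the right, p_1''(1) = 2c, so c = -39/2.

-19.5000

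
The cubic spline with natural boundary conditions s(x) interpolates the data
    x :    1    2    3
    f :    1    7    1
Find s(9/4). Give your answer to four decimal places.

With m_i denoting the second derivative at x_i, h_i = 1, 1, and Δ_i = (y_(i+1) − y_i)/h_i = 6, -6:
  1·m_0 + 4·m_1 + 1·m_2 = 6(Δ_1 - Δ_0) = -72
Natural end conditions: m_0 = m_2 = 0.
Hence m_0 = 0, m_1 = -18, m_2 = 0.
On [2, 3], s(x) = 7 + 0·(x - 2) - 9·(x - 2)² + 3·(x - 2)³.
With (x - 2) = 1/4: s(9/4) = 415/64.

6.4844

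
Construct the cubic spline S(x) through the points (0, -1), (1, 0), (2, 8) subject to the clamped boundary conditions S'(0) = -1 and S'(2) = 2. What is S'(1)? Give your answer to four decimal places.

6.5000

With M_i denoting the second derivative at x_i, h_i = 1, 1, and Δ_i = (y_(i+1) − y_i)/h_i = 1, 8:
  1·M_0 + 4·M_1 + 1·M_2 = 6(Δ_1 - Δ_0) = 42
Clamped end conditions give two more equations: 2h_0·M_0 + h_0·M_1 = 6(Δ_0 - S'(0)) = 12 and h_1·M_1 + 2h_1·M_2 = 6(S'(2) - Δ_1) = -36.
Hence M_0 = -3, M_1 = 18, M_2 = -27.
On [1, 2], S'(x) = b_1 + 2c_1·(x - 1) + 3d_1·(x - 1)² with b_1 = Δ_1 - h_1(2M_1 + M_2)/6 = 13/2, c_1 = M_1/2 = 9, d_1 = (M_2 - M_1)/(6h_1) = -15/2. So S'(1) = 13/2.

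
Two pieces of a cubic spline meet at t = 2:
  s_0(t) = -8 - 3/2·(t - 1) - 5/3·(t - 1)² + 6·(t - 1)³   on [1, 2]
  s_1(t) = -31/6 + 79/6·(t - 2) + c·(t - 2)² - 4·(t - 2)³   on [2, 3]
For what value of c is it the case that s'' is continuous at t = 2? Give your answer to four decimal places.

16.3333

s_0''(t) = -10/3 + 36·(t - 1), so s_0''(2) = 98/3. On the right, s_1''(2) = 2c, so c = 49/3.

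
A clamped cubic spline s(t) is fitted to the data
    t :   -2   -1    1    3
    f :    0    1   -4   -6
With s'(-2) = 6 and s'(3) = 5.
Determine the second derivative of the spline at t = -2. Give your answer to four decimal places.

With M_i denoting the second derivative at x_i, h_i = 1, 2, 2, and Δ_i = (y_(i+1) − y_i)/h_i = 1, -5/2, -1:
  1·M_0 + 6·M_1 + 2·M_2 = 6(Δ_1 - Δ_0) = -21
  2·M_1 + 8·M_2 + 2·M_3 = 6(Δ_2 - Δ_1) = 9
Clamped end conditions give two more equations: 2h_0·M_0 + h_0·M_1 = 6(Δ_0 - s'(-2)) = -30 and h_2·M_2 + 2h_2·M_3 = 6(s'(3) - Δ_2) = 36.
Hence M_0 = -337/23, M_1 = -16/23, M_2 = -25/23, M_3 = 439/46.

-14.6522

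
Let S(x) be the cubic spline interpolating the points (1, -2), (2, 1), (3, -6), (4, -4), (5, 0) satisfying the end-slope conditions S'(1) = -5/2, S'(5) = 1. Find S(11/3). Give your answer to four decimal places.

-5.6839

Let M_i = S''(x_i). Step sizes h_i = 1, 1, 1, 1; slopes of the chords Δ_i = (y_(i+1) - y_i)/h_i = 3, -7, 2, 4.
  1·M_0 + 4·M_1 + 1·M_2 = 6(Δ_1 - Δ_0) = -60
  1·M_1 + 4·M_2 + 1·M_3 = 6(Δ_2 - Δ_1) = 54
  1·M_2 + 4·M_3 + 1·M_4 = 6(Δ_3 - Δ_2) = 12
Clamped end conditions give two more equations: 2h_0·M_0 + h_0·M_1 = 6(Δ_0 - S'(1)) = 33 and h_3·M_3 + 2h_3·M_4 = 6(S'(5) - Δ_3) = -18.
Solving the tridiagonal system: M_0 = 1699/56, M_1 = -775/28, M_2 = 163/8, M_3 = 5/28, M_4 = -509/56.
On [3, 4], S(x) = -6 - 135/28·(x - 3) + 163/16·(x - 3)² - 377/112·(x - 3)³.
With (x - 3) = 2/3: S(11/3) = -4297/756.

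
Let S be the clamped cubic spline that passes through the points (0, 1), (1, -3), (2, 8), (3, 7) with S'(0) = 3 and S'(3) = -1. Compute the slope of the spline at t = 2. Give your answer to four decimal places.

7.0667

Let σ_i = S''(x_i). Step sizes h_i = 1, 1, 1; slopes of the chords Δ_i = (y_(i+1) - y_i)/h_i = -4, 11, -1.
  1·σ_0 + 4·σ_1 + 1·σ_2 = 6(Δ_1 - Δ_0) = 90
  1·σ_1 + 4·σ_2 + 1·σ_3 = 6(Δ_2 - Δ_1) = -72
Clamped end conditions give two more equations: 2h_0·σ_0 + h_0·σ_1 = 6(Δ_0 - S'(0)) = -42 and h_2·σ_2 + 2h_2·σ_3 = 6(S'(3) - Δ_2) = 0.
Solving: σ_0 = -622/15, σ_1 = 614/15, σ_2 = -484/15, σ_3 = 242/15.
On [2, 3], S'(t) = b_2 + 2c_2·(t - 2) + 3d_2·(t - 2)² with b_2 = Δ_2 - h_2(2σ_2 + σ_3)/6 = 106/15, c_2 = σ_2/2 = -242/15, d_2 = (σ_3 - σ_2)/(6h_2) = 121/15. So S'(2) = 106/15.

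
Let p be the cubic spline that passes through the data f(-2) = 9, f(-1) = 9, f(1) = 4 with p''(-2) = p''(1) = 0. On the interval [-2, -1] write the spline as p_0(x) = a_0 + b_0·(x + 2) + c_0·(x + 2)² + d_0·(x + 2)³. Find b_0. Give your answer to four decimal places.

0.4167

With M_i denoting the second derivative at x_i, h_i = 1, 2, and Δ_i = (y_(i+1) − y_i)/h_i = 0, -5/2:
  1·M_0 + 6·M_1 + 2·M_2 = 6(Δ_1 - Δ_0) = -15
Natural end conditions: M_0 = M_2 = 0.
Forward elimination and back-substitution give M_0 = 0, M_1 = -5/2, M_2 = 0.
On [-2, -1], with p_0(x) = a_0 + b_0·(x + 2) + c_0·(x + 2)² + d_0·(x + 2)³: c_0 = M_0/2 = 0, d_0 = (M_1 - M_0)/(6h_0) = -5/12, b_0 = Δ_0 - h_0(2M_0 + M_1)/6 = 5/12.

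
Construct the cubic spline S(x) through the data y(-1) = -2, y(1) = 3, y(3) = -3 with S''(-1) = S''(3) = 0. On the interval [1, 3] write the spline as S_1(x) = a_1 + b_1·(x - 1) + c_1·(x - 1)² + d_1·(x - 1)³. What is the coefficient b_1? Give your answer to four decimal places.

Let σ_i = S''(x_i). Step sizes h_i = 2, 2; slopes of the chords Δ_i = (y_(i+1) - y_i)/h_i = 5/2, -3.
  2·σ_0 + 8·σ_1 + 2·σ_2 = 6(Δ_1 - Δ_0) = -33
Natural end conditions: σ_0 = σ_2 = 0.
Solving the tridiagonal system: σ_0 = 0, σ_1 = -33/8, σ_2 = 0.
On [1, 3], with S_1(x) = a_1 + b_1·(x - 1) + c_1·(x - 1)² + d_1·(x - 1)³: c_1 = σ_1/2 = -33/16, d_1 = (σ_2 - σ_1)/(6h_1) = 11/32, b_1 = Δ_1 - h_1(2σ_1 + σ_2)/6 = -1/4.

-0.2500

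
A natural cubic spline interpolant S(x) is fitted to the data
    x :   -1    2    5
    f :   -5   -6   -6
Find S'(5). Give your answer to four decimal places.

Put m_i = S'' at the i-th knot. Here h = (3, 3) and Δ = (-1/3, 0), so the interior equations h_(i-1)·m_(i-1) + 2(h_(i-1)+h_i)·m_i + h_i·m_(i+1) = 6(Δ_i − Δ_(i-1)) read
  3·m_0 + 12·m_1 + 3·m_2 = 6(Δ_1 - Δ_0) = 2
Natural end conditions: m_0 = m_2 = 0.
Solving the tridiagonal system: m_0 = 0, m_1 = 1/6, m_2 = 0.
On [2, 5], S'(x) = b_1 + 2c_1·(x - 2) + 3d_1·(x - 2)² with b_1 = Δ_1 - h_1(2m_1 + m_2)/6 = -1/6, c_1 = m_1/2 = 1/12, d_1 = (m_2 - m_1)/(6h_1) = -1/108. So S'(5) = 1/12.

0.0833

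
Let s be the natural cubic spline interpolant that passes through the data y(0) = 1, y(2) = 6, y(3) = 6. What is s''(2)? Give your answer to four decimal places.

Let m_i = s''(x_i). Step sizes h_i = 2, 1; slopes of the chords Δ_i = (y_(i+1) - y_i)/h_i = 5/2, 0.
  2·m_0 + 6·m_1 + 1·m_2 = 6(Δ_1 - Δ_0) = -15
Natural end conditions: m_0 = m_2 = 0.
Solving: m_0 = 0, m_1 = -5/2, m_2 = 0.

-2.5000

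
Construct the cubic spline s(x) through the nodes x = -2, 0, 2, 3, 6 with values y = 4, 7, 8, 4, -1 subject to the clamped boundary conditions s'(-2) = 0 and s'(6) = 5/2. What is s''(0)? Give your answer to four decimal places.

Let m_i = s''(x_i). Step sizes h_i = 2, 2, 1, 3; slopes of the chords Δ_i = (y_(i+1) - y_i)/h_i = 3/2, 1/2, -4, -5/3.
  2·m_0 + 8·m_1 + 2·m_2 = 6(Δ_1 - Δ_0) = -6
  2·m_1 + 6·m_2 + 1·m_3 = 6(Δ_2 - Δ_1) = -27
  1·m_2 + 8·m_3 + 3·m_4 = 6(Δ_3 - Δ_2) = 14
Clamped end conditions give two more equations: 2h_0·m_0 + h_0·m_1 = 6(Δ_0 - s'(-2)) = 9 and h_3·m_3 + 2h_3·m_4 = 6(s'(6) - Δ_3) = 25.
Forward elimination and back-substitution give m_0 = 75/32, m_1 = -3/16, m_2 = -147/32, m_3 = 15/16, m_4 = 355/96.

-0.1875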